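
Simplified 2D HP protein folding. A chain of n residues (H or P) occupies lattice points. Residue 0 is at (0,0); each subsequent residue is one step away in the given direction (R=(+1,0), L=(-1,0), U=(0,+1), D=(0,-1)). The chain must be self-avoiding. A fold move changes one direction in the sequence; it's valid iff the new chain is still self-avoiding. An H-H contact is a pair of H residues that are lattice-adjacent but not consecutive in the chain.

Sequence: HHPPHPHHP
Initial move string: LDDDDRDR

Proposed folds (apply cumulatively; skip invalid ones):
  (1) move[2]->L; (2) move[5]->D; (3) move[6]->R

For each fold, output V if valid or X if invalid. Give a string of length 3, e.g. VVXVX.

Answer: VVV

Derivation:
Initial: LDDDDRDR -> [(0, 0), (-1, 0), (-1, -1), (-1, -2), (-1, -3), (-1, -4), (0, -4), (0, -5), (1, -5)]
Fold 1: move[2]->L => LDLDDRDR VALID
Fold 2: move[5]->D => LDLDDDDR VALID
Fold 3: move[6]->R => LDLDDDRR VALID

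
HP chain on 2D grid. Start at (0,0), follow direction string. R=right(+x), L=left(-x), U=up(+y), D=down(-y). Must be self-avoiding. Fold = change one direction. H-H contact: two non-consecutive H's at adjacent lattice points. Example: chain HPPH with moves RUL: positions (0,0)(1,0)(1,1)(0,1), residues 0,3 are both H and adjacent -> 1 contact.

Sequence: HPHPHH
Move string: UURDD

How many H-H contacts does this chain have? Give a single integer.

Answer: 1

Derivation:
Positions: [(0, 0), (0, 1), (0, 2), (1, 2), (1, 1), (1, 0)]
H-H contact: residue 0 @(0,0) - residue 5 @(1, 0)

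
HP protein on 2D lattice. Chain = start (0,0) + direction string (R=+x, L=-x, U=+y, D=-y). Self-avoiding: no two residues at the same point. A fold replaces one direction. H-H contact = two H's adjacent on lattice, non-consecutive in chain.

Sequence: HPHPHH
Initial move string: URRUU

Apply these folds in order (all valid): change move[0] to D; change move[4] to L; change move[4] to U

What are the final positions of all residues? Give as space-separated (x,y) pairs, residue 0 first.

Answer: (0,0) (0,-1) (1,-1) (2,-1) (2,0) (2,1)

Derivation:
Initial moves: URRUU
Fold: move[0]->D => DRRUU (positions: [(0, 0), (0, -1), (1, -1), (2, -1), (2, 0), (2, 1)])
Fold: move[4]->L => DRRUL (positions: [(0, 0), (0, -1), (1, -1), (2, -1), (2, 0), (1, 0)])
Fold: move[4]->U => DRRUU (positions: [(0, 0), (0, -1), (1, -1), (2, -1), (2, 0), (2, 1)])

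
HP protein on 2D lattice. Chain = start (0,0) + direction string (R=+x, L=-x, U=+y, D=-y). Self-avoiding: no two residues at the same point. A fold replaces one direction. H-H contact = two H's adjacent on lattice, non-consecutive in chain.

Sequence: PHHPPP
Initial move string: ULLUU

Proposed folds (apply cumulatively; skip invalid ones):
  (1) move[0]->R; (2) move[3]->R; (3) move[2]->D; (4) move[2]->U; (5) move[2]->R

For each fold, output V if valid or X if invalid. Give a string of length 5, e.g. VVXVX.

Answer: XXXVX

Derivation:
Initial: ULLUU -> [(0, 0), (0, 1), (-1, 1), (-2, 1), (-2, 2), (-2, 3)]
Fold 1: move[0]->R => RLLUU INVALID (collision), skipped
Fold 2: move[3]->R => ULLRU INVALID (collision), skipped
Fold 3: move[2]->D => ULDUU INVALID (collision), skipped
Fold 4: move[2]->U => ULUUU VALID
Fold 5: move[2]->R => ULRUU INVALID (collision), skipped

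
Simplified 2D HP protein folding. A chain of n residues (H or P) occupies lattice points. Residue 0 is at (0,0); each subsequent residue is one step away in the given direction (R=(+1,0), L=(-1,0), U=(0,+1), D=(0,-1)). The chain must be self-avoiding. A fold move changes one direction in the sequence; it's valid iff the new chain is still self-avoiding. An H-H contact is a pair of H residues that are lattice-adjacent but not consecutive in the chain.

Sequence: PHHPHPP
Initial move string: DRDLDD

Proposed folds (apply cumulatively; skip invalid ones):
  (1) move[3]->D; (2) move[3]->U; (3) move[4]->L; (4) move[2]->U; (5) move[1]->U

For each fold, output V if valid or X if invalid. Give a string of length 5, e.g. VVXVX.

Answer: VXVXX

Derivation:
Initial: DRDLDD -> [(0, 0), (0, -1), (1, -1), (1, -2), (0, -2), (0, -3), (0, -4)]
Fold 1: move[3]->D => DRDDDD VALID
Fold 2: move[3]->U => DRDUDD INVALID (collision), skipped
Fold 3: move[4]->L => DRDDLD VALID
Fold 4: move[2]->U => DRUDLD INVALID (collision), skipped
Fold 5: move[1]->U => DUDDLD INVALID (collision), skipped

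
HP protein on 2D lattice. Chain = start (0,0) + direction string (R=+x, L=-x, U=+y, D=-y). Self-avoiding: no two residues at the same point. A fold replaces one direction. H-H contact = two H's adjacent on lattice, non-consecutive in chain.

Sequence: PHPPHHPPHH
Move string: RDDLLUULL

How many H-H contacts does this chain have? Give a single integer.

Positions: [(0, 0), (1, 0), (1, -1), (1, -2), (0, -2), (-1, -2), (-1, -1), (-1, 0), (-2, 0), (-3, 0)]
No H-H contacts found.

Answer: 0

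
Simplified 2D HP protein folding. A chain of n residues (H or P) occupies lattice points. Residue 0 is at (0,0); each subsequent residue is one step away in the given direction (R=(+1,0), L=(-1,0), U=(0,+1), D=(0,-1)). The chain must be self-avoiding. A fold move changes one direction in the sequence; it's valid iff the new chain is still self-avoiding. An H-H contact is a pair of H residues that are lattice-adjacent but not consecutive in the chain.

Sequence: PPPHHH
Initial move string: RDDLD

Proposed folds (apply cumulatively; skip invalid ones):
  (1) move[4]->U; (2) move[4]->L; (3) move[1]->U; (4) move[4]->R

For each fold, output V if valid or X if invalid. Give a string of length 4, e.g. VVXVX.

Answer: VVXX

Derivation:
Initial: RDDLD -> [(0, 0), (1, 0), (1, -1), (1, -2), (0, -2), (0, -3)]
Fold 1: move[4]->U => RDDLU VALID
Fold 2: move[4]->L => RDDLL VALID
Fold 3: move[1]->U => RUDLL INVALID (collision), skipped
Fold 4: move[4]->R => RDDLR INVALID (collision), skipped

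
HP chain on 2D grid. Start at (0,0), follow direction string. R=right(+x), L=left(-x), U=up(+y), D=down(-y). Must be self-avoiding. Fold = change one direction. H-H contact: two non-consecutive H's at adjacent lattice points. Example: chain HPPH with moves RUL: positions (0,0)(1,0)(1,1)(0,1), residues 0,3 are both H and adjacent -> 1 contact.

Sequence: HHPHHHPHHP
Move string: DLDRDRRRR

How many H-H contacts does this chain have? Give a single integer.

Answer: 1

Derivation:
Positions: [(0, 0), (0, -1), (-1, -1), (-1, -2), (0, -2), (0, -3), (1, -3), (2, -3), (3, -3), (4, -3)]
H-H contact: residue 1 @(0,-1) - residue 4 @(0, -2)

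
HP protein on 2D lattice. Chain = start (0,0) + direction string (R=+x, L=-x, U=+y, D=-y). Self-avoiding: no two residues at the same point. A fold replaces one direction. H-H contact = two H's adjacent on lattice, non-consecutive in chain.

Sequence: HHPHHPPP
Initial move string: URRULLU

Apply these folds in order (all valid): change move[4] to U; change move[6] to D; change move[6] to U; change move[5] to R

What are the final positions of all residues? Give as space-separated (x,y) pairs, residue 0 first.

Answer: (0,0) (0,1) (1,1) (2,1) (2,2) (2,3) (3,3) (3,4)

Derivation:
Initial moves: URRULLU
Fold: move[4]->U => URRUULU (positions: [(0, 0), (0, 1), (1, 1), (2, 1), (2, 2), (2, 3), (1, 3), (1, 4)])
Fold: move[6]->D => URRUULD (positions: [(0, 0), (0, 1), (1, 1), (2, 1), (2, 2), (2, 3), (1, 3), (1, 2)])
Fold: move[6]->U => URRUULU (positions: [(0, 0), (0, 1), (1, 1), (2, 1), (2, 2), (2, 3), (1, 3), (1, 4)])
Fold: move[5]->R => URRUURU (positions: [(0, 0), (0, 1), (1, 1), (2, 1), (2, 2), (2, 3), (3, 3), (3, 4)])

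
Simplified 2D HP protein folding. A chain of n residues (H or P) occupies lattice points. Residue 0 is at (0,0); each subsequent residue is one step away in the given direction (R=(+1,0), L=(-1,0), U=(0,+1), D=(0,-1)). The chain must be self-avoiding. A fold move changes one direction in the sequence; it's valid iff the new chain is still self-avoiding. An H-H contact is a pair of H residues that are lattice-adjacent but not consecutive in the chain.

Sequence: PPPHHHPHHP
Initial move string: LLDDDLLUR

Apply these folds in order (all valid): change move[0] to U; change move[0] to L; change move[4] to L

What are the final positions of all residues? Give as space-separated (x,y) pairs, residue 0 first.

Answer: (0,0) (-1,0) (-2,0) (-2,-1) (-2,-2) (-3,-2) (-4,-2) (-5,-2) (-5,-1) (-4,-1)

Derivation:
Initial moves: LLDDDLLUR
Fold: move[0]->U => ULDDDLLUR (positions: [(0, 0), (0, 1), (-1, 1), (-1, 0), (-1, -1), (-1, -2), (-2, -2), (-3, -2), (-3, -1), (-2, -1)])
Fold: move[0]->L => LLDDDLLUR (positions: [(0, 0), (-1, 0), (-2, 0), (-2, -1), (-2, -2), (-2, -3), (-3, -3), (-4, -3), (-4, -2), (-3, -2)])
Fold: move[4]->L => LLDDLLLUR (positions: [(0, 0), (-1, 0), (-2, 0), (-2, -1), (-2, -2), (-3, -2), (-4, -2), (-5, -2), (-5, -1), (-4, -1)])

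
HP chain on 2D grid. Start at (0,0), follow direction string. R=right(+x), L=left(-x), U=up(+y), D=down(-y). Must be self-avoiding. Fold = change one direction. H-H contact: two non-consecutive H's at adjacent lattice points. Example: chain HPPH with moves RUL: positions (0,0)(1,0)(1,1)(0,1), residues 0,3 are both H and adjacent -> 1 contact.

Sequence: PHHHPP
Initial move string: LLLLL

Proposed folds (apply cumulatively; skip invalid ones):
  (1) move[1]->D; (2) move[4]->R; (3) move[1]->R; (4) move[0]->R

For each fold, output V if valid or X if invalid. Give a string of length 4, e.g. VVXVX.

Initial: LLLLL -> [(0, 0), (-1, 0), (-2, 0), (-3, 0), (-4, 0), (-5, 0)]
Fold 1: move[1]->D => LDLLL VALID
Fold 2: move[4]->R => LDLLR INVALID (collision), skipped
Fold 3: move[1]->R => LRLLL INVALID (collision), skipped
Fold 4: move[0]->R => RDLLL VALID

Answer: VXXV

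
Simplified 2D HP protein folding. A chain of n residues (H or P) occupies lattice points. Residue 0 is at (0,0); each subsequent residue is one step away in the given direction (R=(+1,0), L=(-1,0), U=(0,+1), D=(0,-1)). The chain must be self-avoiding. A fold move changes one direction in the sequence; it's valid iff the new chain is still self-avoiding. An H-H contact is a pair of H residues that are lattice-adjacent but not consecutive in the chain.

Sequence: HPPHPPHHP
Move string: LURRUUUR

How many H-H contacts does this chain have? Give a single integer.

Positions: [(0, 0), (-1, 0), (-1, 1), (0, 1), (1, 1), (1, 2), (1, 3), (1, 4), (2, 4)]
H-H contact: residue 0 @(0,0) - residue 3 @(0, 1)

Answer: 1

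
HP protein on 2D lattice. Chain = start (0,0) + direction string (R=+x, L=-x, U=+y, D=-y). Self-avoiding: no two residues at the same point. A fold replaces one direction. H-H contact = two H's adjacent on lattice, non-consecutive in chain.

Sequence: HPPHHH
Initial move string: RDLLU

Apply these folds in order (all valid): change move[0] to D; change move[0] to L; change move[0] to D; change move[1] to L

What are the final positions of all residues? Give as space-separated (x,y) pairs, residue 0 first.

Initial moves: RDLLU
Fold: move[0]->D => DDLLU (positions: [(0, 0), (0, -1), (0, -2), (-1, -2), (-2, -2), (-2, -1)])
Fold: move[0]->L => LDLLU (positions: [(0, 0), (-1, 0), (-1, -1), (-2, -1), (-3, -1), (-3, 0)])
Fold: move[0]->D => DDLLU (positions: [(0, 0), (0, -1), (0, -2), (-1, -2), (-2, -2), (-2, -1)])
Fold: move[1]->L => DLLLU (positions: [(0, 0), (0, -1), (-1, -1), (-2, -1), (-3, -1), (-3, 0)])

Answer: (0,0) (0,-1) (-1,-1) (-2,-1) (-3,-1) (-3,0)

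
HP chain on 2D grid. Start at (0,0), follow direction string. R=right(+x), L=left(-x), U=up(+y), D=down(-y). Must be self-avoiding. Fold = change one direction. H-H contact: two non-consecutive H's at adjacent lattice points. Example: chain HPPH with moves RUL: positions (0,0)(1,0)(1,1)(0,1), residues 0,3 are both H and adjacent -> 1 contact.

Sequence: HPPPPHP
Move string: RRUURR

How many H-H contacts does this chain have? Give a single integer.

Positions: [(0, 0), (1, 0), (2, 0), (2, 1), (2, 2), (3, 2), (4, 2)]
No H-H contacts found.

Answer: 0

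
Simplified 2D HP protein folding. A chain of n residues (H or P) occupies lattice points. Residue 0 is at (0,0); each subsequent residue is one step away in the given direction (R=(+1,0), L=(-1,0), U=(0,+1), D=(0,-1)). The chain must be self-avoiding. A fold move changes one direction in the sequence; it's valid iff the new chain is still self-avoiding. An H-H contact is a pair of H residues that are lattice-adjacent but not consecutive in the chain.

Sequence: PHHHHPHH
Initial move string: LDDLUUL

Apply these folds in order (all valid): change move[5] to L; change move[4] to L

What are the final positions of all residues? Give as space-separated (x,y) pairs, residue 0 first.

Answer: (0,0) (-1,0) (-1,-1) (-1,-2) (-2,-2) (-3,-2) (-4,-2) (-5,-2)

Derivation:
Initial moves: LDDLUUL
Fold: move[5]->L => LDDLULL (positions: [(0, 0), (-1, 0), (-1, -1), (-1, -2), (-2, -2), (-2, -1), (-3, -1), (-4, -1)])
Fold: move[4]->L => LDDLLLL (positions: [(0, 0), (-1, 0), (-1, -1), (-1, -2), (-2, -2), (-3, -2), (-4, -2), (-5, -2)])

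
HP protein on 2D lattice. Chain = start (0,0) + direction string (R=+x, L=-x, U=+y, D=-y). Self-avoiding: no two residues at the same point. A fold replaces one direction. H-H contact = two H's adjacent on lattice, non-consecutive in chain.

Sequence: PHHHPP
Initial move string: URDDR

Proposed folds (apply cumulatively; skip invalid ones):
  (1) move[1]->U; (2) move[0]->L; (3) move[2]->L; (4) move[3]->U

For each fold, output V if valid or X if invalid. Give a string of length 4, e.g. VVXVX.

Answer: XXXX

Derivation:
Initial: URDDR -> [(0, 0), (0, 1), (1, 1), (1, 0), (1, -1), (2, -1)]
Fold 1: move[1]->U => UUDDR INVALID (collision), skipped
Fold 2: move[0]->L => LRDDR INVALID (collision), skipped
Fold 3: move[2]->L => URLDR INVALID (collision), skipped
Fold 4: move[3]->U => URDUR INVALID (collision), skipped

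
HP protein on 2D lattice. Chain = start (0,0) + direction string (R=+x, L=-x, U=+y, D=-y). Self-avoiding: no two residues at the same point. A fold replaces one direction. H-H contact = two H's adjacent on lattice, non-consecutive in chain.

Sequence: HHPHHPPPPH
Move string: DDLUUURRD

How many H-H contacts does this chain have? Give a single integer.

Answer: 2

Derivation:
Positions: [(0, 0), (0, -1), (0, -2), (-1, -2), (-1, -1), (-1, 0), (-1, 1), (0, 1), (1, 1), (1, 0)]
H-H contact: residue 0 @(0,0) - residue 9 @(1, 0)
H-H contact: residue 1 @(0,-1) - residue 4 @(-1, -1)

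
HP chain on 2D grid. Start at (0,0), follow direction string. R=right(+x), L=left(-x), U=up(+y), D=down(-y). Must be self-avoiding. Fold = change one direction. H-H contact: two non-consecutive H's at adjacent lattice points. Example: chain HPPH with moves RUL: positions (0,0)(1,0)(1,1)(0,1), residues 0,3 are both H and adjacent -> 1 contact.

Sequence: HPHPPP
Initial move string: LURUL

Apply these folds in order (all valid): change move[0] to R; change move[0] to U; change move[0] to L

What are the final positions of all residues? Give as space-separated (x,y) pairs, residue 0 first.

Answer: (0,0) (-1,0) (-1,1) (0,1) (0,2) (-1,2)

Derivation:
Initial moves: LURUL
Fold: move[0]->R => RURUL (positions: [(0, 0), (1, 0), (1, 1), (2, 1), (2, 2), (1, 2)])
Fold: move[0]->U => UURUL (positions: [(0, 0), (0, 1), (0, 2), (1, 2), (1, 3), (0, 3)])
Fold: move[0]->L => LURUL (positions: [(0, 0), (-1, 0), (-1, 1), (0, 1), (0, 2), (-1, 2)])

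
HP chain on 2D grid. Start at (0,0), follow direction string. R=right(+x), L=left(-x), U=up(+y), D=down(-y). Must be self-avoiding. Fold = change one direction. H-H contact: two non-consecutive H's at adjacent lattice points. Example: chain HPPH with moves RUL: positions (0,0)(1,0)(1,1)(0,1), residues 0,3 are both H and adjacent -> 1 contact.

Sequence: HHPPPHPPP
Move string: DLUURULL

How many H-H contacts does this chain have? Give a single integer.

Positions: [(0, 0), (0, -1), (-1, -1), (-1, 0), (-1, 1), (0, 1), (0, 2), (-1, 2), (-2, 2)]
H-H contact: residue 0 @(0,0) - residue 5 @(0, 1)

Answer: 1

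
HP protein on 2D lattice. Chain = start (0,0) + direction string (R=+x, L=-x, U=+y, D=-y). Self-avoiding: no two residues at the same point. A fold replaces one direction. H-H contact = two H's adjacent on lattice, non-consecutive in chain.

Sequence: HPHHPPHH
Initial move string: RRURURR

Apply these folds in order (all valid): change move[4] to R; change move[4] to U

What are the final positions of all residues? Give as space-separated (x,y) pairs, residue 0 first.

Answer: (0,0) (1,0) (2,0) (2,1) (3,1) (3,2) (4,2) (5,2)

Derivation:
Initial moves: RRURURR
Fold: move[4]->R => RRURRRR (positions: [(0, 0), (1, 0), (2, 0), (2, 1), (3, 1), (4, 1), (5, 1), (6, 1)])
Fold: move[4]->U => RRURURR (positions: [(0, 0), (1, 0), (2, 0), (2, 1), (3, 1), (3, 2), (4, 2), (5, 2)])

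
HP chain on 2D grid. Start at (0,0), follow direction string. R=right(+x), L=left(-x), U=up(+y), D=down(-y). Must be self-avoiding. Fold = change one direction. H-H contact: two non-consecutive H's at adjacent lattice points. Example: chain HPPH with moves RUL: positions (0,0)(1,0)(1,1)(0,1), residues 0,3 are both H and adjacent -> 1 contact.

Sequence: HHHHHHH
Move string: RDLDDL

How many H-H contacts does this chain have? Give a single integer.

Positions: [(0, 0), (1, 0), (1, -1), (0, -1), (0, -2), (0, -3), (-1, -3)]
H-H contact: residue 0 @(0,0) - residue 3 @(0, -1)

Answer: 1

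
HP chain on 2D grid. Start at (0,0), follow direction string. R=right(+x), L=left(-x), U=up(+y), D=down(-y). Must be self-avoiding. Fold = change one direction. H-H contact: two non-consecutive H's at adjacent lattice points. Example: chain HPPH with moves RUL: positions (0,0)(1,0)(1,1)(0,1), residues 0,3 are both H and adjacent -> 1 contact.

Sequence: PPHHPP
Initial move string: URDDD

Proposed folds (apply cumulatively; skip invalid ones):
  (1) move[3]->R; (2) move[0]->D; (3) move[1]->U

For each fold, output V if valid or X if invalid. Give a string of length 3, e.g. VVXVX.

Answer: VVX

Derivation:
Initial: URDDD -> [(0, 0), (0, 1), (1, 1), (1, 0), (1, -1), (1, -2)]
Fold 1: move[3]->R => URDRD VALID
Fold 2: move[0]->D => DRDRD VALID
Fold 3: move[1]->U => DUDRD INVALID (collision), skipped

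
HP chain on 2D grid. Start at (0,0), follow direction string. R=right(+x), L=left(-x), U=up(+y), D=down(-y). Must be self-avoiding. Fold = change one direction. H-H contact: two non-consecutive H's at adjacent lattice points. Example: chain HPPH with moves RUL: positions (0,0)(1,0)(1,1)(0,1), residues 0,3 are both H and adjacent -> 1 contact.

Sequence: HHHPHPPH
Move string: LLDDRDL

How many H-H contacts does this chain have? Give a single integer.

Answer: 1

Derivation:
Positions: [(0, 0), (-1, 0), (-2, 0), (-2, -1), (-2, -2), (-1, -2), (-1, -3), (-2, -3)]
H-H contact: residue 4 @(-2,-2) - residue 7 @(-2, -3)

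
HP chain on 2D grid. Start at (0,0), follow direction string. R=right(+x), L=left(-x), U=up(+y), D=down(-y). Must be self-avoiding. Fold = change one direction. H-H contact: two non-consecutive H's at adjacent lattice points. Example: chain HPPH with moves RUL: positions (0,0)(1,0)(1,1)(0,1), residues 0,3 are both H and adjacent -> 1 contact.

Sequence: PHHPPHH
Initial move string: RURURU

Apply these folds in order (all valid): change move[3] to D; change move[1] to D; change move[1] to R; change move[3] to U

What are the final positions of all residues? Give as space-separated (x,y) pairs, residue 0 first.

Initial moves: RURURU
Fold: move[3]->D => RURDRU (positions: [(0, 0), (1, 0), (1, 1), (2, 1), (2, 0), (3, 0), (3, 1)])
Fold: move[1]->D => RDRDRU (positions: [(0, 0), (1, 0), (1, -1), (2, -1), (2, -2), (3, -2), (3, -1)])
Fold: move[1]->R => RRRDRU (positions: [(0, 0), (1, 0), (2, 0), (3, 0), (3, -1), (4, -1), (4, 0)])
Fold: move[3]->U => RRRURU (positions: [(0, 0), (1, 0), (2, 0), (3, 0), (3, 1), (4, 1), (4, 2)])

Answer: (0,0) (1,0) (2,0) (3,0) (3,1) (4,1) (4,2)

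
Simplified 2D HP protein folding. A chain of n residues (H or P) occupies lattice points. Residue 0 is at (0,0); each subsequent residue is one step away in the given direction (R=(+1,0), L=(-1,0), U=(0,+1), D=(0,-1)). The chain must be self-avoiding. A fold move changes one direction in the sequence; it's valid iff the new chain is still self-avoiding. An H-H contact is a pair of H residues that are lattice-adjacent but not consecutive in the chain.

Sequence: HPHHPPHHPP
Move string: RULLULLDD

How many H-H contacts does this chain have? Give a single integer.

Answer: 1

Derivation:
Positions: [(0, 0), (1, 0), (1, 1), (0, 1), (-1, 1), (-1, 2), (-2, 2), (-3, 2), (-3, 1), (-3, 0)]
H-H contact: residue 0 @(0,0) - residue 3 @(0, 1)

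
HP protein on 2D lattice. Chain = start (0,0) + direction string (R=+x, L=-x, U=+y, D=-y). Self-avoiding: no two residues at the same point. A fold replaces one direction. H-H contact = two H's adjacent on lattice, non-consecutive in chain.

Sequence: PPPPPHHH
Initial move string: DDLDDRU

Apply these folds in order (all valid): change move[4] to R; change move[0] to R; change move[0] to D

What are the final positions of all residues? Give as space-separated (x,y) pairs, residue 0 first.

Answer: (0,0) (0,-1) (0,-2) (-1,-2) (-1,-3) (0,-3) (1,-3) (1,-2)

Derivation:
Initial moves: DDLDDRU
Fold: move[4]->R => DDLDRRU (positions: [(0, 0), (0, -1), (0, -2), (-1, -2), (-1, -3), (0, -3), (1, -3), (1, -2)])
Fold: move[0]->R => RDLDRRU (positions: [(0, 0), (1, 0), (1, -1), (0, -1), (0, -2), (1, -2), (2, -2), (2, -1)])
Fold: move[0]->D => DDLDRRU (positions: [(0, 0), (0, -1), (0, -2), (-1, -2), (-1, -3), (0, -3), (1, -3), (1, -2)])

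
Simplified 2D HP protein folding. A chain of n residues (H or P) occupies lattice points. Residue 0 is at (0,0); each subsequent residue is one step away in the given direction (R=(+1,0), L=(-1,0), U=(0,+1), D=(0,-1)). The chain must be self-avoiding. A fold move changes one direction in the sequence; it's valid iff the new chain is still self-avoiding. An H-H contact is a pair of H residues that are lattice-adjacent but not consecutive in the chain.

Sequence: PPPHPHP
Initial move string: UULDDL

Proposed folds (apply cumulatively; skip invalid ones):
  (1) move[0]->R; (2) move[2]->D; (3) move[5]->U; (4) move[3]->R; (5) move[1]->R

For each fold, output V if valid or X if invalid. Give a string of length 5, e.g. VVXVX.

Answer: XXXXX

Derivation:
Initial: UULDDL -> [(0, 0), (0, 1), (0, 2), (-1, 2), (-1, 1), (-1, 0), (-2, 0)]
Fold 1: move[0]->R => RULDDL INVALID (collision), skipped
Fold 2: move[2]->D => UUDDDL INVALID (collision), skipped
Fold 3: move[5]->U => UULDDU INVALID (collision), skipped
Fold 4: move[3]->R => UULRDL INVALID (collision), skipped
Fold 5: move[1]->R => URLDDL INVALID (collision), skipped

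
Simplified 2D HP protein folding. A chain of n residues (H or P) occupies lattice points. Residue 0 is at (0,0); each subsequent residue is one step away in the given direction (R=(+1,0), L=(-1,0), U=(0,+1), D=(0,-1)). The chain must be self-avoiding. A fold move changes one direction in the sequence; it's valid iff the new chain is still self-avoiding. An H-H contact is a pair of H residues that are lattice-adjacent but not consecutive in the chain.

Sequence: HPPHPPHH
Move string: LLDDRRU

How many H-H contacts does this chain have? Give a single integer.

Positions: [(0, 0), (-1, 0), (-2, 0), (-2, -1), (-2, -2), (-1, -2), (0, -2), (0, -1)]
H-H contact: residue 0 @(0,0) - residue 7 @(0, -1)

Answer: 1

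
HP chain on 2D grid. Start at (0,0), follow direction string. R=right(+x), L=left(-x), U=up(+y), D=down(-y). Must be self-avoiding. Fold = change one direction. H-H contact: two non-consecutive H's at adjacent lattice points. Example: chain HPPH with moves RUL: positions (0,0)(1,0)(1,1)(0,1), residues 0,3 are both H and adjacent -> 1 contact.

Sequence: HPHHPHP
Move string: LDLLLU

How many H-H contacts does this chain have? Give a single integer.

Answer: 0

Derivation:
Positions: [(0, 0), (-1, 0), (-1, -1), (-2, -1), (-3, -1), (-4, -1), (-4, 0)]
No H-H contacts found.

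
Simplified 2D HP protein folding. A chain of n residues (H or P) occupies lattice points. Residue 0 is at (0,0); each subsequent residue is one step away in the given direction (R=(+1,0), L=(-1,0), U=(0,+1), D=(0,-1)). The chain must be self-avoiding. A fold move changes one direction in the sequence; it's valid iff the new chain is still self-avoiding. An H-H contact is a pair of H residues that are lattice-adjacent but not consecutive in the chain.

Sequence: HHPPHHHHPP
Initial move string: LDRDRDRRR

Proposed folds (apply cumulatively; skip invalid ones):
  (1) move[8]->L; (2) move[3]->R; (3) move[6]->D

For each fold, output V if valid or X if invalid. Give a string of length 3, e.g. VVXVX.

Answer: XVV

Derivation:
Initial: LDRDRDRRR -> [(0, 0), (-1, 0), (-1, -1), (0, -1), (0, -2), (1, -2), (1, -3), (2, -3), (3, -3), (4, -3)]
Fold 1: move[8]->L => LDRDRDRRL INVALID (collision), skipped
Fold 2: move[3]->R => LDRRRDRRR VALID
Fold 3: move[6]->D => LDRRRDDRR VALID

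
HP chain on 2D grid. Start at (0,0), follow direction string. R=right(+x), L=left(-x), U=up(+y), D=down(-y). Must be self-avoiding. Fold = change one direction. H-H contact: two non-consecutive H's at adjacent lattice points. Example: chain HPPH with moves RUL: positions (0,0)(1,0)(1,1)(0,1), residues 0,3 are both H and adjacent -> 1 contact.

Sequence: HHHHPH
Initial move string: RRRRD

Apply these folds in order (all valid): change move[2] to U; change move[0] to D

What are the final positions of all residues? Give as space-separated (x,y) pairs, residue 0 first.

Answer: (0,0) (0,-1) (1,-1) (1,0) (2,0) (2,-1)

Derivation:
Initial moves: RRRRD
Fold: move[2]->U => RRURD (positions: [(0, 0), (1, 0), (2, 0), (2, 1), (3, 1), (3, 0)])
Fold: move[0]->D => DRURD (positions: [(0, 0), (0, -1), (1, -1), (1, 0), (2, 0), (2, -1)])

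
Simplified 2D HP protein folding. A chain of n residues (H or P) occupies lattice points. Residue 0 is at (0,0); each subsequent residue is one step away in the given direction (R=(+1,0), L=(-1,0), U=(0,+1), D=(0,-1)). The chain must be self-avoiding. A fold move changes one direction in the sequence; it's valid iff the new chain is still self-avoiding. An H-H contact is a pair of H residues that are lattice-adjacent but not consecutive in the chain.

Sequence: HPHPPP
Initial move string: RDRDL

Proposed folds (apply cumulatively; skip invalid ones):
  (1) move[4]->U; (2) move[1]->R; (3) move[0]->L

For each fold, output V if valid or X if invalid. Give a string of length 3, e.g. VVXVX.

Initial: RDRDL -> [(0, 0), (1, 0), (1, -1), (2, -1), (2, -2), (1, -2)]
Fold 1: move[4]->U => RDRDU INVALID (collision), skipped
Fold 2: move[1]->R => RRRDL VALID
Fold 3: move[0]->L => LRRDL INVALID (collision), skipped

Answer: XVX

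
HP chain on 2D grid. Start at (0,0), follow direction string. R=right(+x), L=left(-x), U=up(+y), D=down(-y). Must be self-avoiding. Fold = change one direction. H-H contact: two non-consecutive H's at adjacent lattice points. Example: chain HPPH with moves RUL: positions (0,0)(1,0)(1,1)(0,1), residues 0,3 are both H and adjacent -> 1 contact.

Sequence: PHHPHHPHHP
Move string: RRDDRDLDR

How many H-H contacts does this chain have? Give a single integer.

Answer: 1

Derivation:
Positions: [(0, 0), (1, 0), (2, 0), (2, -1), (2, -2), (3, -2), (3, -3), (2, -3), (2, -4), (3, -4)]
H-H contact: residue 4 @(2,-2) - residue 7 @(2, -3)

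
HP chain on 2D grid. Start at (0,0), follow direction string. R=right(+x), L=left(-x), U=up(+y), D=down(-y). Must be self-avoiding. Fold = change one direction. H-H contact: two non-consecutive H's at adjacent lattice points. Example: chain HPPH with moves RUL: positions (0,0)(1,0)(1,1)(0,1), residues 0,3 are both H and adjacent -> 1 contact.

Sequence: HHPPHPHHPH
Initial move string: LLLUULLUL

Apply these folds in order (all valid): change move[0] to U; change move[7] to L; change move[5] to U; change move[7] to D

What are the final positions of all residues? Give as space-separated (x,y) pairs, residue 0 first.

Answer: (0,0) (0,1) (-1,1) (-2,1) (-2,2) (-2,3) (-2,4) (-3,4) (-3,3) (-4,3)

Derivation:
Initial moves: LLLUULLUL
Fold: move[0]->U => ULLUULLUL (positions: [(0, 0), (0, 1), (-1, 1), (-2, 1), (-2, 2), (-2, 3), (-3, 3), (-4, 3), (-4, 4), (-5, 4)])
Fold: move[7]->L => ULLUULLLL (positions: [(0, 0), (0, 1), (-1, 1), (-2, 1), (-2, 2), (-2, 3), (-3, 3), (-4, 3), (-5, 3), (-6, 3)])
Fold: move[5]->U => ULLUUULLL (positions: [(0, 0), (0, 1), (-1, 1), (-2, 1), (-2, 2), (-2, 3), (-2, 4), (-3, 4), (-4, 4), (-5, 4)])
Fold: move[7]->D => ULLUUULDL (positions: [(0, 0), (0, 1), (-1, 1), (-2, 1), (-2, 2), (-2, 3), (-2, 4), (-3, 4), (-3, 3), (-4, 3)])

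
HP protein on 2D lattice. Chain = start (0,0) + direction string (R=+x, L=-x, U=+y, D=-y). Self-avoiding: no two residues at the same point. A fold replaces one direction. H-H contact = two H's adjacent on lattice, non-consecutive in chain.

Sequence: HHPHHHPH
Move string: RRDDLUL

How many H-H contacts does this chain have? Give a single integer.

Positions: [(0, 0), (1, 0), (2, 0), (2, -1), (2, -2), (1, -2), (1, -1), (0, -1)]
H-H contact: residue 0 @(0,0) - residue 7 @(0, -1)

Answer: 1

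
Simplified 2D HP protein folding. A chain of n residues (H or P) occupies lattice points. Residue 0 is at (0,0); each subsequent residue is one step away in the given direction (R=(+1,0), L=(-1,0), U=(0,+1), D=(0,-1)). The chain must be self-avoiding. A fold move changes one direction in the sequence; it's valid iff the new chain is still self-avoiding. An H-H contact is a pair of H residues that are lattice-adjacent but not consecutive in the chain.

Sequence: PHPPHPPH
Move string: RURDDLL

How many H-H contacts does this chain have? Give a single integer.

Answer: 1

Derivation:
Positions: [(0, 0), (1, 0), (1, 1), (2, 1), (2, 0), (2, -1), (1, -1), (0, -1)]
H-H contact: residue 1 @(1,0) - residue 4 @(2, 0)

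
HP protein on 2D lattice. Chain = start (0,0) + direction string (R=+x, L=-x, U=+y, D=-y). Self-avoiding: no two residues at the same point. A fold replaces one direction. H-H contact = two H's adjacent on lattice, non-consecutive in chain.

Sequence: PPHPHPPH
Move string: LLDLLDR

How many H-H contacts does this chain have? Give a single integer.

Positions: [(0, 0), (-1, 0), (-2, 0), (-2, -1), (-3, -1), (-4, -1), (-4, -2), (-3, -2)]
H-H contact: residue 4 @(-3,-1) - residue 7 @(-3, -2)

Answer: 1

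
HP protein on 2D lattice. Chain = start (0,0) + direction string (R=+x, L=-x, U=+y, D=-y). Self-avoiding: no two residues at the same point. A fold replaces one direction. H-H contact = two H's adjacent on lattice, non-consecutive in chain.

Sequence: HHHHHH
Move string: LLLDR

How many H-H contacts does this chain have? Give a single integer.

Positions: [(0, 0), (-1, 0), (-2, 0), (-3, 0), (-3, -1), (-2, -1)]
H-H contact: residue 2 @(-2,0) - residue 5 @(-2, -1)

Answer: 1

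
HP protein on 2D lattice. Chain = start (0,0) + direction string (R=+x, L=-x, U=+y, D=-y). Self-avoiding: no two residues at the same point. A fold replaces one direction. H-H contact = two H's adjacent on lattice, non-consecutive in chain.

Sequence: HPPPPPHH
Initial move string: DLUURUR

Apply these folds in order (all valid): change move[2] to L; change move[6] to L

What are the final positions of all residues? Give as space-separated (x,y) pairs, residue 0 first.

Answer: (0,0) (0,-1) (-1,-1) (-2,-1) (-2,0) (-1,0) (-1,1) (-2,1)

Derivation:
Initial moves: DLUURUR
Fold: move[2]->L => DLLURUR (positions: [(0, 0), (0, -1), (-1, -1), (-2, -1), (-2, 0), (-1, 0), (-1, 1), (0, 1)])
Fold: move[6]->L => DLLURUL (positions: [(0, 0), (0, -1), (-1, -1), (-2, -1), (-2, 0), (-1, 0), (-1, 1), (-2, 1)])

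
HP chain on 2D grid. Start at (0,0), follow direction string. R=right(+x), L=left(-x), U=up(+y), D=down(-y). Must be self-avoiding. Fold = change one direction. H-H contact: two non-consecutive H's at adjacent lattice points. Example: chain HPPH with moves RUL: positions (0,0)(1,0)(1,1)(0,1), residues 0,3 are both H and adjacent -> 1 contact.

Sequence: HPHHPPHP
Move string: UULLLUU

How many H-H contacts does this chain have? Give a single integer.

Positions: [(0, 0), (0, 1), (0, 2), (-1, 2), (-2, 2), (-3, 2), (-3, 3), (-3, 4)]
No H-H contacts found.

Answer: 0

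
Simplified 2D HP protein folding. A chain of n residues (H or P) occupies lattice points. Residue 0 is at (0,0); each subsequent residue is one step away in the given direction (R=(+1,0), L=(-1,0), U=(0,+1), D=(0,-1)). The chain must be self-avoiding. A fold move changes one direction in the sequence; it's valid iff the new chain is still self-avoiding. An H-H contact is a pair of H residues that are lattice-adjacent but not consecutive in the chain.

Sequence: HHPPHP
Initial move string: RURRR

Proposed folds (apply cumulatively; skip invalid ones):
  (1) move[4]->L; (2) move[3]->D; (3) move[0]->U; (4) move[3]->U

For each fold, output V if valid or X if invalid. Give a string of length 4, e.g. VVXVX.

Answer: XVVV

Derivation:
Initial: RURRR -> [(0, 0), (1, 0), (1, 1), (2, 1), (3, 1), (4, 1)]
Fold 1: move[4]->L => RURRL INVALID (collision), skipped
Fold 2: move[3]->D => RURDR VALID
Fold 3: move[0]->U => UURDR VALID
Fold 4: move[3]->U => UURUR VALID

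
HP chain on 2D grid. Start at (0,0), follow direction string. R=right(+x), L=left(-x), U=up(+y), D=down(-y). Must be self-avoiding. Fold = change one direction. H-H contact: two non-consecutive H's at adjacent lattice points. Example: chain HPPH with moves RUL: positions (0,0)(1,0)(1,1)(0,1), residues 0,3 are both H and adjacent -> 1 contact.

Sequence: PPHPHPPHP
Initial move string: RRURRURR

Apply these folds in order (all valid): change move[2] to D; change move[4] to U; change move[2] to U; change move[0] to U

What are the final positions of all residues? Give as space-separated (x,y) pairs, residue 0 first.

Initial moves: RRURRURR
Fold: move[2]->D => RRDRRURR (positions: [(0, 0), (1, 0), (2, 0), (2, -1), (3, -1), (4, -1), (4, 0), (5, 0), (6, 0)])
Fold: move[4]->U => RRDRUURR (positions: [(0, 0), (1, 0), (2, 0), (2, -1), (3, -1), (3, 0), (3, 1), (4, 1), (5, 1)])
Fold: move[2]->U => RRURUURR (positions: [(0, 0), (1, 0), (2, 0), (2, 1), (3, 1), (3, 2), (3, 3), (4, 3), (5, 3)])
Fold: move[0]->U => URURUURR (positions: [(0, 0), (0, 1), (1, 1), (1, 2), (2, 2), (2, 3), (2, 4), (3, 4), (4, 4)])

Answer: (0,0) (0,1) (1,1) (1,2) (2,2) (2,3) (2,4) (3,4) (4,4)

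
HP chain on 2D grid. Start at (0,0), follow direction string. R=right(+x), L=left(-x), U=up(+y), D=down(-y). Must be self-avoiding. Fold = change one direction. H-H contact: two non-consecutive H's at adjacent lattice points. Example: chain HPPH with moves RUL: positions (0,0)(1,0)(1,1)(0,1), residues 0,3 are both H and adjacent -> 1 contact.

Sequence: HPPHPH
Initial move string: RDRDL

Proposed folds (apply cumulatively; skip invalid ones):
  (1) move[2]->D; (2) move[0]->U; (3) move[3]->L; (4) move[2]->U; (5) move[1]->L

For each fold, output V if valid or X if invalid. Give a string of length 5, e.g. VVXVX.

Initial: RDRDL -> [(0, 0), (1, 0), (1, -1), (2, -1), (2, -2), (1, -2)]
Fold 1: move[2]->D => RDDDL VALID
Fold 2: move[0]->U => UDDDL INVALID (collision), skipped
Fold 3: move[3]->L => RDDLL VALID
Fold 4: move[2]->U => RDULL INVALID (collision), skipped
Fold 5: move[1]->L => RLDLL INVALID (collision), skipped

Answer: VXVXX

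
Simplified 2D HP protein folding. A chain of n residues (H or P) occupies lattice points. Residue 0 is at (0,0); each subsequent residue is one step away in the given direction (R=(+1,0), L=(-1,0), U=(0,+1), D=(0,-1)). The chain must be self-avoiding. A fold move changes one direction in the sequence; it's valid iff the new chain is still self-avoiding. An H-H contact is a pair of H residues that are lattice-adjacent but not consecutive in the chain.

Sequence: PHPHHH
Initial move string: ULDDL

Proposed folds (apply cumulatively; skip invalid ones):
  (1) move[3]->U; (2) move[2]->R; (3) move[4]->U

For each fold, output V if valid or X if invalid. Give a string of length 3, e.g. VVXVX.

Initial: ULDDL -> [(0, 0), (0, 1), (-1, 1), (-1, 0), (-1, -1), (-2, -1)]
Fold 1: move[3]->U => ULDUL INVALID (collision), skipped
Fold 2: move[2]->R => ULRDL INVALID (collision), skipped
Fold 3: move[4]->U => ULDDU INVALID (collision), skipped

Answer: XXX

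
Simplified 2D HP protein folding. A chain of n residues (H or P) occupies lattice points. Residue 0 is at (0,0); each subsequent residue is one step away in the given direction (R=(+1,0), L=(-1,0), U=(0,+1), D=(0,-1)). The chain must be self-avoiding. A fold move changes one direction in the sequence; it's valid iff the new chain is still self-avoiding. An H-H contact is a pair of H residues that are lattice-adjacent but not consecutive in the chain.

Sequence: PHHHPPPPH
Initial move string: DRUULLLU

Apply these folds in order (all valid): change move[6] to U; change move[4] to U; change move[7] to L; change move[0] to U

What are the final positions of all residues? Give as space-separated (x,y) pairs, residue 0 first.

Initial moves: DRUULLLU
Fold: move[6]->U => DRUULLUU (positions: [(0, 0), (0, -1), (1, -1), (1, 0), (1, 1), (0, 1), (-1, 1), (-1, 2), (-1, 3)])
Fold: move[4]->U => DRUUULUU (positions: [(0, 0), (0, -1), (1, -1), (1, 0), (1, 1), (1, 2), (0, 2), (0, 3), (0, 4)])
Fold: move[7]->L => DRUUULUL (positions: [(0, 0), (0, -1), (1, -1), (1, 0), (1, 1), (1, 2), (0, 2), (0, 3), (-1, 3)])
Fold: move[0]->U => URUUULUL (positions: [(0, 0), (0, 1), (1, 1), (1, 2), (1, 3), (1, 4), (0, 4), (0, 5), (-1, 5)])

Answer: (0,0) (0,1) (1,1) (1,2) (1,3) (1,4) (0,4) (0,5) (-1,5)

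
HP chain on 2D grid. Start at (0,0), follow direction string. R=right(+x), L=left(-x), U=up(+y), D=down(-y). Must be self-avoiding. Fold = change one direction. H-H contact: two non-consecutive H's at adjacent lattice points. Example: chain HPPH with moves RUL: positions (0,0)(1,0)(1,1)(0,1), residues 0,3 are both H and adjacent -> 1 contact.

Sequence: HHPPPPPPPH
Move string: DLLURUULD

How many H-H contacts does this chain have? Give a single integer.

Positions: [(0, 0), (0, -1), (-1, -1), (-2, -1), (-2, 0), (-1, 0), (-1, 1), (-1, 2), (-2, 2), (-2, 1)]
No H-H contacts found.

Answer: 0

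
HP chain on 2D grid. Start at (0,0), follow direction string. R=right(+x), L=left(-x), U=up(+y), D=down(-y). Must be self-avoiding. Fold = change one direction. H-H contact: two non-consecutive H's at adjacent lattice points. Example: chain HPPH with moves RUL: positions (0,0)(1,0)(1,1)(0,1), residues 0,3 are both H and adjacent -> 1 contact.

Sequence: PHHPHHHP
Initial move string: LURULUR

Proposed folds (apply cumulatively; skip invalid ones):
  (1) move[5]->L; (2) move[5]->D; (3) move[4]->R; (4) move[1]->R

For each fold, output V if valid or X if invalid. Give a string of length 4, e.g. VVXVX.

Initial: LURULUR -> [(0, 0), (-1, 0), (-1, 1), (0, 1), (0, 2), (-1, 2), (-1, 3), (0, 3)]
Fold 1: move[5]->L => LURULLR INVALID (collision), skipped
Fold 2: move[5]->D => LURULDR INVALID (collision), skipped
Fold 3: move[4]->R => LURURUR VALID
Fold 4: move[1]->R => LRRURUR INVALID (collision), skipped

Answer: XXVX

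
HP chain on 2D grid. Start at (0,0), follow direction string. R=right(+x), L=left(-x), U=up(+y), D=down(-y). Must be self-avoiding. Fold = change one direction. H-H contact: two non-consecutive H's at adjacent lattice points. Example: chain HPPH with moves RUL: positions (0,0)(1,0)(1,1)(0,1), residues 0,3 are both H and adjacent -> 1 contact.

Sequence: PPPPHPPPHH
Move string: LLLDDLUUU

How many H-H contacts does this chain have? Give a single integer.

Positions: [(0, 0), (-1, 0), (-2, 0), (-3, 0), (-3, -1), (-3, -2), (-4, -2), (-4, -1), (-4, 0), (-4, 1)]
No H-H contacts found.

Answer: 0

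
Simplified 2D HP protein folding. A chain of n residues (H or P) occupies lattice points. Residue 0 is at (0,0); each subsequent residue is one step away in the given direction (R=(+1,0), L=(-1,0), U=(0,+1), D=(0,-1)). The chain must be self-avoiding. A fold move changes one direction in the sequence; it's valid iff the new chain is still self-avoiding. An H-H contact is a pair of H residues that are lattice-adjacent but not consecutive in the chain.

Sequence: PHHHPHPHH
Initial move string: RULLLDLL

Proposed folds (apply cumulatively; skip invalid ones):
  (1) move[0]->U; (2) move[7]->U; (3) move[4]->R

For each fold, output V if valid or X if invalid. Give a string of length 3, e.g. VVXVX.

Answer: VVX

Derivation:
Initial: RULLLDLL -> [(0, 0), (1, 0), (1, 1), (0, 1), (-1, 1), (-2, 1), (-2, 0), (-3, 0), (-4, 0)]
Fold 1: move[0]->U => UULLLDLL VALID
Fold 2: move[7]->U => UULLLDLU VALID
Fold 3: move[4]->R => UULLRDLU INVALID (collision), skipped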